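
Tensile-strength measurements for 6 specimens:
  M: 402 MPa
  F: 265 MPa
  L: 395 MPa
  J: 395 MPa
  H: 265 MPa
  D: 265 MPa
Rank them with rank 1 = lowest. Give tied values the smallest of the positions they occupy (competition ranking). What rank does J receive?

4

Sorted (ascending): 265, 265, 265, 395, 395, 402
The 3 values of 265 occupy positions 1–3 → each gets rank 1.
The 2 values of 395 occupy positions 4–5 → each gets rank 4.
J has value 395 MPa → rank 4.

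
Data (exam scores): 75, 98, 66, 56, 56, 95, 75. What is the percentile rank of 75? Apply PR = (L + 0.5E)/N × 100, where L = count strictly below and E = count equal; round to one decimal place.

57.1

N = 7.
Strictly below 75: 3. Equal to 75: 2.
PR = (3 + 0.5·2)/7 × 100 = 57.1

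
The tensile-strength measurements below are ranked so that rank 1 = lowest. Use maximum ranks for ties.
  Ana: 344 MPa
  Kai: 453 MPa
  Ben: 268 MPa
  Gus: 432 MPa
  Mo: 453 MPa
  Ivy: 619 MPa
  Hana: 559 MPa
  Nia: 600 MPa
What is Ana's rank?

Sorted (ascending): 268, 344, 432, 453, 453, 559, 600, 619
The 2 values of 453 occupy positions 4–5 → each gets rank 5.
Ana has value 344 MPa → rank 2.

2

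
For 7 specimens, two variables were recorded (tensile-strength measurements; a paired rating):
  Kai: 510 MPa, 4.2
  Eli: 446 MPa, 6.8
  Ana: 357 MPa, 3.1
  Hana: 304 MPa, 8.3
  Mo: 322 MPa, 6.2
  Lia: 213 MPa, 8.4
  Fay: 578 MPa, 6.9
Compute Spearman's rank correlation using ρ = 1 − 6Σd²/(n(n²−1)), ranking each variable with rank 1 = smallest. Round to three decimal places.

Ranks of variable 1: 6, 5, 4, 2, 3, 1, 7
Ranks of variable 2: 2, 4, 1, 6, 3, 7, 5
d = r₁ − r₂: 4, 1, 3, -4, 0, -6, 2
d²: 16, 1, 9, 16, 0, 36, 4; Σd² = 82
ρ = 1 − 6·82/(7·48) = 1 − 492/336 = -0.464

-0.464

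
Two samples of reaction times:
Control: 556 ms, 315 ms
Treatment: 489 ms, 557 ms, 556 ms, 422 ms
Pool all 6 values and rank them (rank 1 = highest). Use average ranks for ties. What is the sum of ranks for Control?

8.5

Sorted (descending): 557, 556, 556, 489, 422, 315
The 2 values of 556 occupy positions 2–3 → average rank (2+3)/2 = 2.5.
Control values → pooled ranks: 556→2.5, 315→6
Rank sum = 2.5 + 6 = 8.5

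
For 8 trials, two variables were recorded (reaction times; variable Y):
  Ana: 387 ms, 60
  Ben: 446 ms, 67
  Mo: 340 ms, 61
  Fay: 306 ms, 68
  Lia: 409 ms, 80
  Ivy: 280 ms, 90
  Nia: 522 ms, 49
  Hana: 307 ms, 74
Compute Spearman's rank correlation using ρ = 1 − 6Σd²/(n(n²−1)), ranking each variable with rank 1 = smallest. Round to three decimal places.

-0.619

Ranks of variable 1: 5, 7, 4, 2, 6, 1, 8, 3
Ranks of variable 2: 2, 4, 3, 5, 7, 8, 1, 6
d = r₁ − r₂: 3, 3, 1, -3, -1, -7, 7, -3
d²: 9, 9, 1, 9, 1, 49, 49, 9; Σd² = 136
ρ = 1 − 6·136/(8·63) = 1 − 816/504 = -0.619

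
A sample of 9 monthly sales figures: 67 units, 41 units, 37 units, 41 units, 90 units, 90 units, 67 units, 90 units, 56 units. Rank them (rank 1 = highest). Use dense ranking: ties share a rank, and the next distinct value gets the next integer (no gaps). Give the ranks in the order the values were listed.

Sorted (descending): 90, 90, 90, 67, 67, 56, 41, 41, 37
The 3 values of 90 share dense rank 1.
The 2 values of 67 share dense rank 2.
The 2 values of 41 share dense rank 4.
Remaining distinct values take the next consecutive integers.

2, 4, 5, 4, 1, 1, 2, 1, 3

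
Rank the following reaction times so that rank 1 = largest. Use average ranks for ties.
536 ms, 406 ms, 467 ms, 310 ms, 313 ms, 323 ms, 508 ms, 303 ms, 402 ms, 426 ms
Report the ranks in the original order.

Sorted (descending): 536, 508, 467, 426, 406, 402, 323, 313, 310, 303
No ties — each value takes its position as its rank.

1, 5, 3, 9, 8, 7, 2, 10, 6, 4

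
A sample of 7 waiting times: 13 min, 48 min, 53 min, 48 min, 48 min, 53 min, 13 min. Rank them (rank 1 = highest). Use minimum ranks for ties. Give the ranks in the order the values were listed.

Sorted (descending): 53, 53, 48, 48, 48, 13, 13
The 2 values of 53 occupy positions 1–2 → each gets rank 1.
The 3 values of 48 occupy positions 3–5 → each gets rank 3.
The 2 values of 13 occupy positions 6–7 → each gets rank 6.

6, 3, 1, 3, 3, 1, 6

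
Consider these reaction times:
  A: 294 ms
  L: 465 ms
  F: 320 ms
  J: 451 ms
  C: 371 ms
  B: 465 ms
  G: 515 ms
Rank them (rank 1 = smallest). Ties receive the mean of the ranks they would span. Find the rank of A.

Sorted (ascending): 294, 320, 371, 451, 465, 465, 515
The 2 values of 465 occupy positions 5–6 → average rank (5+6)/2 = 5.5.
A has value 294 ms → rank 1.

1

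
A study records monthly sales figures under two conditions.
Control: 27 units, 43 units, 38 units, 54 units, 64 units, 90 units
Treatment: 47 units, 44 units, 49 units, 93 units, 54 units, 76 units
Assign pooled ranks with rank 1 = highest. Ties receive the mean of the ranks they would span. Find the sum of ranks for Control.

Sorted (descending): 93, 90, 76, 64, 54, 54, 49, 47, 44, 43, 38, 27
The 2 values of 54 occupy positions 5–6 → average rank (5+6)/2 = 5.5.
Control values → pooled ranks: 27→12, 43→10, 38→11, 54→5.5, 64→4, 90→2
Rank sum = 12 + 10 + 11 + 5.5 + 4 + 2 = 44.5

44.5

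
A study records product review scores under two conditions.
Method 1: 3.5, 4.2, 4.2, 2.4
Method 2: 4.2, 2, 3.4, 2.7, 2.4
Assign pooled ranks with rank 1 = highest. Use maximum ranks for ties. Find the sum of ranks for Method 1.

Sorted (descending): 4.2, 4.2, 4.2, 3.5, 3.4, 2.7, 2.4, 2.4, 2
The 3 values of 4.2 occupy positions 1–3 → each gets rank 3.
The 2 values of 2.4 occupy positions 7–8 → each gets rank 8.
Method 1 values → pooled ranks: 3.5→4, 4.2→3, 4.2→3, 2.4→8
Rank sum = 4 + 3 + 3 + 8 = 18

18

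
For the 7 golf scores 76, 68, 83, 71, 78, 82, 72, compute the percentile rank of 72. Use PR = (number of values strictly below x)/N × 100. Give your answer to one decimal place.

N = 7.
Strictly below 72: 2. Equal to 72: 1.
PR = 2/7 × 100 = 28.6

28.6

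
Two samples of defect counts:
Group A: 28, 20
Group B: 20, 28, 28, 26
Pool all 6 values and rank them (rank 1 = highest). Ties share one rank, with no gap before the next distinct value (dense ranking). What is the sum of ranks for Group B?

7

Sorted (descending): 28, 28, 28, 26, 20, 20
The 3 values of 28 share dense rank 1.
The 2 values of 20 share dense rank 3.
Remaining distinct values take the next consecutive integers.
Group B values → pooled ranks: 20→3, 28→1, 28→1, 26→2
Rank sum = 3 + 1 + 1 + 2 = 7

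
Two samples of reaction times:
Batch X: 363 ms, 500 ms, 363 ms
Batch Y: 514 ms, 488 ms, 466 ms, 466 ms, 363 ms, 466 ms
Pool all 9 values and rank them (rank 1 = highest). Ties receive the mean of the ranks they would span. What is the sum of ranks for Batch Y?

27

Sorted (descending): 514, 500, 488, 466, 466, 466, 363, 363, 363
The 3 values of 466 occupy positions 4–6 → average rank 5.
The 3 values of 363 occupy positions 7–9 → average rank 8.
Batch Y values → pooled ranks: 514→1, 488→3, 466→5, 466→5, 363→8, 466→5
Rank sum = 1 + 3 + 5 + 5 + 8 + 5 = 27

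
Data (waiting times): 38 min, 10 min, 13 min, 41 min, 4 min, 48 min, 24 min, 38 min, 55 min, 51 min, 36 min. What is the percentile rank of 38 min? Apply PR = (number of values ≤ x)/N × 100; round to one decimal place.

N = 11.
Strictly below 38: 5. Equal to 38: 2.
PR = 7/11 × 100 = 63.6

63.6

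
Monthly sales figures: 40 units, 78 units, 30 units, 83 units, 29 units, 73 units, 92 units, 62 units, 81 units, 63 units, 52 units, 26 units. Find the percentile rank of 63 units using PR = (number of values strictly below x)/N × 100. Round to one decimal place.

50.0

N = 12.
Strictly below 63: 6. Equal to 63: 1.
PR = 6/12 × 100 = 50.0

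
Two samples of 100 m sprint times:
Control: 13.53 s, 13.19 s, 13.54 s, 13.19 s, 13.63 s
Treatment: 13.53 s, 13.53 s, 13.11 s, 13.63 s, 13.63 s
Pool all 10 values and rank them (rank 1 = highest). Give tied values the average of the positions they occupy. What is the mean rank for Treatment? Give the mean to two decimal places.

Sorted (descending): 13.63, 13.63, 13.63, 13.54, 13.53, 13.53, 13.53, 13.19, 13.19, 13.11
The 3 values of 13.63 occupy positions 1–3 → average rank 2.
The 3 values of 13.53 occupy positions 5–7 → average rank 6.
The 2 values of 13.19 occupy positions 8–9 → average rank (8+9)/2 = 8.5.
Treatment values → pooled ranks: 13.53→6, 13.53→6, 13.11→10, 13.63→2, 13.63→2
Mean rank = (6 + 6 + 10 + 2 + 2) / 5 = 5.20

5.20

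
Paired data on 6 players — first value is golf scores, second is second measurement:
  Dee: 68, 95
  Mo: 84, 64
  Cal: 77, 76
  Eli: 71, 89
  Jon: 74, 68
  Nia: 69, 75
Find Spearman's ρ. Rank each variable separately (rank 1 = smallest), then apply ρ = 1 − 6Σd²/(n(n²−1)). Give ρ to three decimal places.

-0.714

Ranks of variable 1: 1, 6, 5, 3, 4, 2
Ranks of variable 2: 6, 1, 4, 5, 2, 3
d = r₁ − r₂: -5, 5, 1, -2, 2, -1
d²: 25, 25, 1, 4, 4, 1; Σd² = 60
ρ = 1 − 6·60/(6·35) = 1 − 360/210 = -0.714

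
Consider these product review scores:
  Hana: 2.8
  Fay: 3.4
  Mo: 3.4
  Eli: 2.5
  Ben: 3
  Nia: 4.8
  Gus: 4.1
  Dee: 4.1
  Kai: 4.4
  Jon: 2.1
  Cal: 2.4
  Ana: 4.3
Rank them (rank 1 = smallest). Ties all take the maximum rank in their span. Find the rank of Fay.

Sorted (ascending): 2.1, 2.4, 2.5, 2.8, 3, 3.4, 3.4, 4.1, 4.1, 4.3, 4.4, 4.8
The 2 values of 3.4 occupy positions 6–7 → each gets rank 7.
The 2 values of 4.1 occupy positions 8–9 → each gets rank 9.
Fay has value 3.4 → rank 7.

7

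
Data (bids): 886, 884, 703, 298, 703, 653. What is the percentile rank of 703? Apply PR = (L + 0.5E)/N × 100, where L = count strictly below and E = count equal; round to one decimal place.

N = 6.
Strictly below 703: 2. Equal to 703: 2.
PR = (2 + 0.5·2)/6 × 100 = 50.0

50.0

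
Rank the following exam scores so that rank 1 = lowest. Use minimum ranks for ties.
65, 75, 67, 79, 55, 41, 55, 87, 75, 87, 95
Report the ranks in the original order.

Sorted (ascending): 41, 55, 55, 65, 67, 75, 75, 79, 87, 87, 95
The 2 values of 55 occupy positions 2–3 → each gets rank 2.
The 2 values of 75 occupy positions 6–7 → each gets rank 6.
The 2 values of 87 occupy positions 9–10 → each gets rank 9.

4, 6, 5, 8, 2, 1, 2, 9, 6, 9, 11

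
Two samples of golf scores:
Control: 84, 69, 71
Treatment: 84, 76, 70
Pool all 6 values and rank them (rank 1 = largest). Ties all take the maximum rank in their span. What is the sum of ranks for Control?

12

Sorted (descending): 84, 84, 76, 71, 70, 69
The 2 values of 84 occupy positions 1–2 → each gets rank 2.
Control values → pooled ranks: 84→2, 69→6, 71→4
Rank sum = 2 + 6 + 4 = 12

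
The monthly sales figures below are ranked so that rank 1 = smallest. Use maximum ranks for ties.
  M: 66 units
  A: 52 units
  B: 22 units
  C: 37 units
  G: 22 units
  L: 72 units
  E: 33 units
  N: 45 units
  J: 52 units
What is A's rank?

7

Sorted (ascending): 22, 22, 33, 37, 45, 52, 52, 66, 72
The 2 values of 22 occupy positions 1–2 → each gets rank 2.
The 2 values of 52 occupy positions 6–7 → each gets rank 7.
A has value 52 units → rank 7.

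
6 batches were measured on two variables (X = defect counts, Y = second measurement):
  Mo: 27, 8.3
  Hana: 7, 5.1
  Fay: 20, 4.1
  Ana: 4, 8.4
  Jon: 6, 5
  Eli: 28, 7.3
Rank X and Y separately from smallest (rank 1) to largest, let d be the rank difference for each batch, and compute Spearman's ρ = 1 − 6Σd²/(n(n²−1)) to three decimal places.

-0.086

Ranks of variable 1: 5, 3, 4, 1, 2, 6
Ranks of variable 2: 5, 3, 1, 6, 2, 4
d = r₁ − r₂: 0, 0, 3, -5, 0, 2
d²: 0, 0, 9, 25, 0, 4; Σd² = 38
ρ = 1 − 6·38/(6·35) = 1 − 228/210 = -0.086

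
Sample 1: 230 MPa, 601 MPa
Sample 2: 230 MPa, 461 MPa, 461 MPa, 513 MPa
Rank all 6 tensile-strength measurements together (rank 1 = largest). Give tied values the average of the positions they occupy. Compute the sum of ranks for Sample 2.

Sorted (descending): 601, 513, 461, 461, 230, 230
The 2 values of 461 occupy positions 3–4 → average rank (3+4)/2 = 3.5.
The 2 values of 230 occupy positions 5–6 → average rank (5+6)/2 = 5.5.
Sample 2 values → pooled ranks: 230→5.5, 461→3.5, 461→3.5, 513→2
Rank sum = 5.5 + 3.5 + 3.5 + 2 = 14.5

14.5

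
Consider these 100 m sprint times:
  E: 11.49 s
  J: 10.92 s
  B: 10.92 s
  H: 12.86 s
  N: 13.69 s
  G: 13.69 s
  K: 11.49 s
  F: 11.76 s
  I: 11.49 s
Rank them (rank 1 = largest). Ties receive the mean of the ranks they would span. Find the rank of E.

6

Sorted (descending): 13.69, 13.69, 12.86, 11.76, 11.49, 11.49, 11.49, 10.92, 10.92
The 2 values of 13.69 occupy positions 1–2 → average rank (1+2)/2 = 1.5.
The 3 values of 11.49 occupy positions 5–7 → average rank 6.
The 2 values of 10.92 occupy positions 8–9 → average rank (8+9)/2 = 8.5.
E has value 11.49 s → rank 6.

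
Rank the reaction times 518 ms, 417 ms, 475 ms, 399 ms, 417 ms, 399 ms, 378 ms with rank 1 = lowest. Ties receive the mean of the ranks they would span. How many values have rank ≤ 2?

Sorted (ascending): 378, 399, 399, 417, 417, 475, 518
The 2 values of 399 occupy positions 2–3 → average rank (2+3)/2 = 2.5.
The 2 values of 417 occupy positions 4–5 → average rank (4+5)/2 = 4.5.
Ranks ≤ 2: {1} → 1 value.

1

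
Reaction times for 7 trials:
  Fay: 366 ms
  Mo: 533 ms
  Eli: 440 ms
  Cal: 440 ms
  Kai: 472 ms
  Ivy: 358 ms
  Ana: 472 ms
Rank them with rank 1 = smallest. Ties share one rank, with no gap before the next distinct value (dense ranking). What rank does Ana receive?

Sorted (ascending): 358, 366, 440, 440, 472, 472, 533
The 2 values of 440 share dense rank 3.
The 2 values of 472 share dense rank 4.
Remaining distinct values take the next consecutive integers.
Ana has value 472 ms → rank 4.

4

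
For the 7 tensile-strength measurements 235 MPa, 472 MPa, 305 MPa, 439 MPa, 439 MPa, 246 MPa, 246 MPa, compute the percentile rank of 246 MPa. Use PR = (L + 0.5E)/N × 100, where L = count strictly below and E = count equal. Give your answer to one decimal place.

28.6

N = 7.
Strictly below 246: 1. Equal to 246: 2.
PR = (1 + 0.5·2)/7 × 100 = 28.6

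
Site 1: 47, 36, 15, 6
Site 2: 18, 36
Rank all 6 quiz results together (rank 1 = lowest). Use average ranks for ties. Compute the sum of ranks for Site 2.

7.5

Sorted (ascending): 6, 15, 18, 36, 36, 47
The 2 values of 36 occupy positions 4–5 → average rank (4+5)/2 = 4.5.
Site 2 values → pooled ranks: 18→3, 36→4.5
Rank sum = 3 + 4.5 = 7.5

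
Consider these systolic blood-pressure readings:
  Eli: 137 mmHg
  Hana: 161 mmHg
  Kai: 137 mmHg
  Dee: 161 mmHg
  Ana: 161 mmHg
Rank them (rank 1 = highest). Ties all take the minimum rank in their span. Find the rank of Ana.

1

Sorted (descending): 161, 161, 161, 137, 137
The 3 values of 161 occupy positions 1–3 → each gets rank 1.
The 2 values of 137 occupy positions 4–5 → each gets rank 4.
Ana has value 161 mmHg → rank 1.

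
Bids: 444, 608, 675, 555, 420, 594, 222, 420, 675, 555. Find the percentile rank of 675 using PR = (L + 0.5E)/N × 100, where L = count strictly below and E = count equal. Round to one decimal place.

N = 10.
Strictly below 675: 8. Equal to 675: 2.
PR = (8 + 0.5·2)/10 × 100 = 90.0

90.0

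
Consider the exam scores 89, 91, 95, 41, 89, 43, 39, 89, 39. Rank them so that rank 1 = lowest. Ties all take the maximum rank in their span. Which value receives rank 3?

Sorted (ascending): 39, 39, 41, 43, 89, 89, 89, 91, 95
The 2 values of 39 occupy positions 1–2 → each gets rank 2.
The 3 values of 89 occupy positions 5–7 → each gets rank 7.
Rank 3 → value 41.

41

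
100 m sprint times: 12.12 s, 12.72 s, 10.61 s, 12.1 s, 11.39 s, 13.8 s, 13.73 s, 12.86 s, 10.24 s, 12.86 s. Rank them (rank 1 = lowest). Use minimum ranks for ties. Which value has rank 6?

Sorted (ascending): 10.24, 10.61, 11.39, 12.1, 12.12, 12.72, 12.86, 12.86, 13.73, 13.8
The 2 values of 12.86 occupy positions 7–8 → each gets rank 7.
Rank 6 → value 12.72.

12.72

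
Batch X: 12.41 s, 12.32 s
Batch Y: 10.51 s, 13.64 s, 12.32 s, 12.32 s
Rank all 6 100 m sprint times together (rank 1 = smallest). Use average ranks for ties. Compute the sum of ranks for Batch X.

Sorted (ascending): 10.51, 12.32, 12.32, 12.32, 12.41, 13.64
The 3 values of 12.32 occupy positions 2–4 → average rank 3.
Batch X values → pooled ranks: 12.41→5, 12.32→3
Rank sum = 5 + 3 = 8

8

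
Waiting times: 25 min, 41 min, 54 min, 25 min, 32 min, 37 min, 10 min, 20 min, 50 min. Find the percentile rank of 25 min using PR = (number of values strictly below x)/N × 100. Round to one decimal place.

22.2

N = 9.
Strictly below 25: 2. Equal to 25: 2.
PR = 2/9 × 100 = 22.2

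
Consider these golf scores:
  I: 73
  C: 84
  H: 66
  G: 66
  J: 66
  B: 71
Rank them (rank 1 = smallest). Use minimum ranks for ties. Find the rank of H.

Sorted (ascending): 66, 66, 66, 71, 73, 84
The 3 values of 66 occupy positions 1–3 → each gets rank 1.
H has value 66 → rank 1.

1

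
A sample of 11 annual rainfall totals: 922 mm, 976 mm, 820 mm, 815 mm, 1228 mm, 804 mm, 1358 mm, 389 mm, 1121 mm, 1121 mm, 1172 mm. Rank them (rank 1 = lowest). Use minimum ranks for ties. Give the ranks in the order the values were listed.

Sorted (ascending): 389, 804, 815, 820, 922, 976, 1121, 1121, 1172, 1228, 1358
The 2 values of 1121 occupy positions 7–8 → each gets rank 7.

5, 6, 4, 3, 10, 2, 11, 1, 7, 7, 9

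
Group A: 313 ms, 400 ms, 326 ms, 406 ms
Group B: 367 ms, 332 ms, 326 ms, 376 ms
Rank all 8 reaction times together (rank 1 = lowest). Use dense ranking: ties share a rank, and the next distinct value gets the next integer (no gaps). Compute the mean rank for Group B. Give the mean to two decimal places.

3.50

Sorted (ascending): 313, 326, 326, 332, 367, 376, 400, 406
The 2 values of 326 share dense rank 2.
Remaining distinct values take the next consecutive integers.
Group B values → pooled ranks: 367→4, 332→3, 326→2, 376→5
Mean rank = (4 + 3 + 2 + 5) / 4 = 3.50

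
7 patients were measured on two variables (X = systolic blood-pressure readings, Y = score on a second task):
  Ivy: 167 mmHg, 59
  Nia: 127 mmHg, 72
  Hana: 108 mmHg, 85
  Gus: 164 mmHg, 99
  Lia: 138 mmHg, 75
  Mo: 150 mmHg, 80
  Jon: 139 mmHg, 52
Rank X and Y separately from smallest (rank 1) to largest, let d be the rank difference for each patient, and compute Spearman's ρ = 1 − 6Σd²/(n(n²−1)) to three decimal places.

-0.107

Ranks of variable 1: 7, 2, 1, 6, 3, 5, 4
Ranks of variable 2: 2, 3, 6, 7, 4, 5, 1
d = r₁ − r₂: 5, -1, -5, -1, -1, 0, 3
d²: 25, 1, 25, 1, 1, 0, 9; Σd² = 62
ρ = 1 − 6·62/(7·48) = 1 − 372/336 = -0.107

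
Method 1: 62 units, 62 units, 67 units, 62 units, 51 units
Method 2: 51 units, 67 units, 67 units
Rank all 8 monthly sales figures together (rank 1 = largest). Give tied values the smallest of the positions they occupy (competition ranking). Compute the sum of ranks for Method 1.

Sorted (descending): 67, 67, 67, 62, 62, 62, 51, 51
The 3 values of 67 occupy positions 1–3 → each gets rank 1.
The 3 values of 62 occupy positions 4–6 → each gets rank 4.
The 2 values of 51 occupy positions 7–8 → each gets rank 7.
Method 1 values → pooled ranks: 62→4, 62→4, 67→1, 62→4, 51→7
Rank sum = 4 + 4 + 1 + 4 + 7 = 20

20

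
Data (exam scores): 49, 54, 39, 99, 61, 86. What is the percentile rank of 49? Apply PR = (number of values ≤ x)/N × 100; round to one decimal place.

33.3

N = 6.
Strictly below 49: 1. Equal to 49: 1.
PR = 2/6 × 100 = 33.3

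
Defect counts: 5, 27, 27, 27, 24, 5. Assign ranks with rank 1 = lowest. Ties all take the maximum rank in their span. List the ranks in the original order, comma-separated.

Sorted (ascending): 5, 5, 24, 27, 27, 27
The 2 values of 5 occupy positions 1–2 → each gets rank 2.
The 3 values of 27 occupy positions 4–6 → each gets rank 6.

2, 6, 6, 6, 3, 2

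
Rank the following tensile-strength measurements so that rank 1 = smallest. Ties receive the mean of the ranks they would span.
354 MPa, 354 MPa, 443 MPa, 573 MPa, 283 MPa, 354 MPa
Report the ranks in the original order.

Sorted (ascending): 283, 354, 354, 354, 443, 573
The 3 values of 354 occupy positions 2–4 → average rank 3.

3, 3, 5, 6, 1, 3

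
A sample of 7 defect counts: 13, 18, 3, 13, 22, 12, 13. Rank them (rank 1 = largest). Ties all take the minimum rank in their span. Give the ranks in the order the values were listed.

3, 2, 7, 3, 1, 6, 3

Sorted (descending): 22, 18, 13, 13, 13, 12, 3
The 3 values of 13 occupy positions 3–5 → each gets rank 3.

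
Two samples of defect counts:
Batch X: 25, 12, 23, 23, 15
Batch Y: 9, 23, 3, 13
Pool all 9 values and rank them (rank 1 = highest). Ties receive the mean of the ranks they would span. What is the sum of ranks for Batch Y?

Sorted (descending): 25, 23, 23, 23, 15, 13, 12, 9, 3
The 3 values of 23 occupy positions 2–4 → average rank 3.
Batch Y values → pooled ranks: 9→8, 23→3, 3→9, 13→6
Rank sum = 8 + 3 + 9 + 6 = 26

26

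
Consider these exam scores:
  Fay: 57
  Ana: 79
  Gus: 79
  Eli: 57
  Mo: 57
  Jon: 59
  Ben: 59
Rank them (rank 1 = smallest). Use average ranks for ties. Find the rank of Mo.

2

Sorted (ascending): 57, 57, 57, 59, 59, 79, 79
The 3 values of 57 occupy positions 1–3 → average rank 2.
The 2 values of 59 occupy positions 4–5 → average rank (4+5)/2 = 4.5.
The 2 values of 79 occupy positions 6–7 → average rank (6+7)/2 = 6.5.
Mo has value 57 → rank 2.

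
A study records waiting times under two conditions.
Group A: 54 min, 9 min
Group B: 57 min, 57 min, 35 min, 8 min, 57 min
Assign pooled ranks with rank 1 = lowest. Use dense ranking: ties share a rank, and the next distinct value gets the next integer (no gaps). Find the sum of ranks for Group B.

Sorted (ascending): 8, 9, 35, 54, 57, 57, 57
The 3 values of 57 share dense rank 5.
Remaining distinct values take the next consecutive integers.
Group B values → pooled ranks: 57→5, 57→5, 35→3, 8→1, 57→5
Rank sum = 5 + 5 + 3 + 1 + 5 = 19

19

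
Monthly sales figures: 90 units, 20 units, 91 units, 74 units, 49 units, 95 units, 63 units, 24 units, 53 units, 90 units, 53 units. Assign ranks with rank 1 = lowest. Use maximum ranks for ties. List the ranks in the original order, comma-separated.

Sorted (ascending): 20, 24, 49, 53, 53, 63, 74, 90, 90, 91, 95
The 2 values of 53 occupy positions 4–5 → each gets rank 5.
The 2 values of 90 occupy positions 8–9 → each gets rank 9.

9, 1, 10, 7, 3, 11, 6, 2, 5, 9, 5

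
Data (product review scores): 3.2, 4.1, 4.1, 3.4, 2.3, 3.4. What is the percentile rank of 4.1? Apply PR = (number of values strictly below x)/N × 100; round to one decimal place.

N = 6.
Strictly below 4.1: 4. Equal to 4.1: 2.
PR = 4/6 × 100 = 66.7

66.7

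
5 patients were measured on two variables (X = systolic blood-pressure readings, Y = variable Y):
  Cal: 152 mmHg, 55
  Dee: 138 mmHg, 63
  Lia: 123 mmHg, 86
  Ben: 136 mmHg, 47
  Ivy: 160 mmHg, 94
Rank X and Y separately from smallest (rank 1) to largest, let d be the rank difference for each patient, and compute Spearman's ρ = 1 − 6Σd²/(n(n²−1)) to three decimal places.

0.300

Ranks of variable 1: 4, 3, 1, 2, 5
Ranks of variable 2: 2, 3, 4, 1, 5
d = r₁ − r₂: 2, 0, -3, 1, 0
d²: 4, 0, 9, 1, 0; Σd² = 14
ρ = 1 − 6·14/(5·24) = 1 − 84/120 = 0.300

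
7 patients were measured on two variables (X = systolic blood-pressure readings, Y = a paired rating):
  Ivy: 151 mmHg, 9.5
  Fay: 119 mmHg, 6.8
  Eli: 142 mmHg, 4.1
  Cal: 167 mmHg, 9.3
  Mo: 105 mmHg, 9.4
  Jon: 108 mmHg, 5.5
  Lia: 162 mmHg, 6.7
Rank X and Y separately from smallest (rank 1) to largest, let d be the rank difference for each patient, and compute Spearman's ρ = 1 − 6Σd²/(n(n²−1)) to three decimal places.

0.071

Ranks of variable 1: 5, 3, 4, 7, 1, 2, 6
Ranks of variable 2: 7, 4, 1, 5, 6, 2, 3
d = r₁ − r₂: -2, -1, 3, 2, -5, 0, 3
d²: 4, 1, 9, 4, 25, 0, 9; Σd² = 52
ρ = 1 − 6·52/(7·48) = 1 − 312/336 = 0.071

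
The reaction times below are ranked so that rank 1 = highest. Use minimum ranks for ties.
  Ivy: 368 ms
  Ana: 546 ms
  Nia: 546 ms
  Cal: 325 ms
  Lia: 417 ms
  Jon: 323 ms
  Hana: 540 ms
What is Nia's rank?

1

Sorted (descending): 546, 546, 540, 417, 368, 325, 323
The 2 values of 546 occupy positions 1–2 → each gets rank 1.
Nia has value 546 ms → rank 1.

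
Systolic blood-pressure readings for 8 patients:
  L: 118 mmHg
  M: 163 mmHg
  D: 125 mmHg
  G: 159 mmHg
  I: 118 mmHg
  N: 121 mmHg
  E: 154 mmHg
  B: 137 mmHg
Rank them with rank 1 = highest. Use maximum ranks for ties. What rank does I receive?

8

Sorted (descending): 163, 159, 154, 137, 125, 121, 118, 118
The 2 values of 118 occupy positions 7–8 → each gets rank 8.
I has value 118 mmHg → rank 8.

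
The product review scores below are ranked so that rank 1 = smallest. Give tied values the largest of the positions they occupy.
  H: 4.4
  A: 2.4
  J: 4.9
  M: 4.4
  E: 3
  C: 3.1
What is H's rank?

5

Sorted (ascending): 2.4, 3, 3.1, 4.4, 4.4, 4.9
The 2 values of 4.4 occupy positions 4–5 → each gets rank 5.
H has value 4.4 → rank 5.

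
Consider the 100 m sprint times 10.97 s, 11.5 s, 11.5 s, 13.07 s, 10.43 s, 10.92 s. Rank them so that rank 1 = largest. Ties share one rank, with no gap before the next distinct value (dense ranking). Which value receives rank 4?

10.92

Sorted (descending): 13.07, 11.5, 11.5, 10.97, 10.92, 10.43
The 2 values of 11.5 share dense rank 2.
Remaining distinct values take the next consecutive integers.
Rank 4 → value 10.92.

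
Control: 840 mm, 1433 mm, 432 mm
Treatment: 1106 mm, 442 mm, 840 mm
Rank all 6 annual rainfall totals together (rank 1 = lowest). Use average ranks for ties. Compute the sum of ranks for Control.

10.5

Sorted (ascending): 432, 442, 840, 840, 1106, 1433
The 2 values of 840 occupy positions 3–4 → average rank (3+4)/2 = 3.5.
Control values → pooled ranks: 840→3.5, 1433→6, 432→1
Rank sum = 3.5 + 6 + 1 = 10.5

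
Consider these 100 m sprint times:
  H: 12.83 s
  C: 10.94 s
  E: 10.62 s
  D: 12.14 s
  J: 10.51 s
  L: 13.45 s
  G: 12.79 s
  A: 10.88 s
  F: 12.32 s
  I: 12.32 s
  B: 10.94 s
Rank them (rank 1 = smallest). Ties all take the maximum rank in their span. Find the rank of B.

5

Sorted (ascending): 10.51, 10.62, 10.88, 10.94, 10.94, 12.14, 12.32, 12.32, 12.79, 12.83, 13.45
The 2 values of 10.94 occupy positions 4–5 → each gets rank 5.
The 2 values of 12.32 occupy positions 7–8 → each gets rank 8.
B has value 10.94 s → rank 5.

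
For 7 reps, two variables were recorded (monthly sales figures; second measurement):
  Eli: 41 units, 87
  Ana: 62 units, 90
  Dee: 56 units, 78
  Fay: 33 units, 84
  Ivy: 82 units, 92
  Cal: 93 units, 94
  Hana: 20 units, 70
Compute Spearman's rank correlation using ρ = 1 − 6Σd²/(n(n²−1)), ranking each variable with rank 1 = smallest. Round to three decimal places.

0.893

Ranks of variable 1: 3, 5, 4, 2, 6, 7, 1
Ranks of variable 2: 4, 5, 2, 3, 6, 7, 1
d = r₁ − r₂: -1, 0, 2, -1, 0, 0, 0
d²: 1, 0, 4, 1, 0, 0, 0; Σd² = 6
ρ = 1 − 6·6/(7·48) = 1 − 36/336 = 0.893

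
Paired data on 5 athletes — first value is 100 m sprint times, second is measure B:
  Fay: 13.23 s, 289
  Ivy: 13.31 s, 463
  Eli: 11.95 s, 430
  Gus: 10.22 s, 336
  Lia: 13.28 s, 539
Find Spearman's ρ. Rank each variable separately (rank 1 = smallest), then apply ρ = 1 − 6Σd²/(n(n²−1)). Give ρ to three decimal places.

0.600

Ranks of variable 1: 3, 5, 2, 1, 4
Ranks of variable 2: 1, 4, 3, 2, 5
d = r₁ − r₂: 2, 1, -1, -1, -1
d²: 4, 1, 1, 1, 1; Σd² = 8
ρ = 1 − 6·8/(5·24) = 1 − 48/120 = 0.600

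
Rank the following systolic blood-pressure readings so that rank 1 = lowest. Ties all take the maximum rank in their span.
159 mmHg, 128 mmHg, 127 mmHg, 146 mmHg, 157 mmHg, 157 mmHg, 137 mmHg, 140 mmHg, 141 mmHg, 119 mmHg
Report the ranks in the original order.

Sorted (ascending): 119, 127, 128, 137, 140, 141, 146, 157, 157, 159
The 2 values of 157 occupy positions 8–9 → each gets rank 9.

10, 3, 2, 7, 9, 9, 4, 5, 6, 1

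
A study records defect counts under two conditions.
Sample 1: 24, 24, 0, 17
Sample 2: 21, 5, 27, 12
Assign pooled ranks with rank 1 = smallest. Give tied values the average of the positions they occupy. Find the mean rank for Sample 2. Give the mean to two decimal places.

Sorted (ascending): 0, 5, 12, 17, 21, 24, 24, 27
The 2 values of 24 occupy positions 6–7 → average rank (6+7)/2 = 6.5.
Sample 2 values → pooled ranks: 21→5, 5→2, 27→8, 12→3
Mean rank = (5 + 2 + 8 + 3) / 4 = 4.50

4.50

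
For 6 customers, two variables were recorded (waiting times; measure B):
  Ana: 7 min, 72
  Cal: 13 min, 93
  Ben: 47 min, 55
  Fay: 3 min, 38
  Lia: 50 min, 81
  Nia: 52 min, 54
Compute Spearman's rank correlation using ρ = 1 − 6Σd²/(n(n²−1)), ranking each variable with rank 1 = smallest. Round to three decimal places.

Ranks of variable 1: 2, 3, 4, 1, 5, 6
Ranks of variable 2: 4, 6, 3, 1, 5, 2
d = r₁ − r₂: -2, -3, 1, 0, 0, 4
d²: 4, 9, 1, 0, 0, 16; Σd² = 30
ρ = 1 − 6·30/(6·35) = 1 − 180/210 = 0.143

0.143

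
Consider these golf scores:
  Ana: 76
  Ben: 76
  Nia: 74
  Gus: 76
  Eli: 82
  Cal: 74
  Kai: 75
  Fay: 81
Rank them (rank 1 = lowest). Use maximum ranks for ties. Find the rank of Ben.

Sorted (ascending): 74, 74, 75, 76, 76, 76, 81, 82
The 2 values of 74 occupy positions 1–2 → each gets rank 2.
The 3 values of 76 occupy positions 4–6 → each gets rank 6.
Ben has value 76 → rank 6.

6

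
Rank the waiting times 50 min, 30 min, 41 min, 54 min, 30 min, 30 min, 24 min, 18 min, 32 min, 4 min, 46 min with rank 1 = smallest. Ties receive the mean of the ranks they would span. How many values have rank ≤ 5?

6

Sorted (ascending): 4, 18, 24, 30, 30, 30, 32, 41, 46, 50, 54
The 3 values of 30 occupy positions 4–6 → average rank 5.
Ranks ≤ 5: {1, 2, 3, 5, 5, 5} → 6 values.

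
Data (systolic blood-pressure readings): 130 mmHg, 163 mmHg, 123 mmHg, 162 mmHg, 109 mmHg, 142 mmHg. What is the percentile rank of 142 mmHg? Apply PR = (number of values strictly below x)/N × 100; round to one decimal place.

50.0

N = 6.
Strictly below 142: 3. Equal to 142: 1.
PR = 3/6 × 100 = 50.0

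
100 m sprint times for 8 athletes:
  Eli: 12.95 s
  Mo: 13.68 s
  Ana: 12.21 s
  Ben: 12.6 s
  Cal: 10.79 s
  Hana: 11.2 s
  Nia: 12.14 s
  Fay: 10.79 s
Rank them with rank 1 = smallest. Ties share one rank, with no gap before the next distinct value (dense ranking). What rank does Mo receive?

Sorted (ascending): 10.79, 10.79, 11.2, 12.14, 12.21, 12.6, 12.95, 13.68
The 2 values of 10.79 share dense rank 1.
Remaining distinct values take the next consecutive integers.
Mo has value 13.68 s → rank 7.

7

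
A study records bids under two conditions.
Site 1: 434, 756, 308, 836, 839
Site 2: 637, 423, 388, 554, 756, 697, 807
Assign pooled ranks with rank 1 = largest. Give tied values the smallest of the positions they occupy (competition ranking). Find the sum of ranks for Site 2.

Sorted (descending): 839, 836, 807, 756, 756, 697, 637, 554, 434, 423, 388, 308
The 2 values of 756 occupy positions 4–5 → each gets rank 4.
Site 2 values → pooled ranks: 637→7, 423→10, 388→11, 554→8, 756→4, 697→6, 807→3
Rank sum = 7 + 10 + 11 + 8 + 4 + 6 + 3 = 49

49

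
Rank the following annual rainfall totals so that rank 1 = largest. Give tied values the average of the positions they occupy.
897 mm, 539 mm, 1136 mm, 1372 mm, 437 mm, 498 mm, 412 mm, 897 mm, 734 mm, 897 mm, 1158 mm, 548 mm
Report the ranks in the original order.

Sorted (descending): 1372, 1158, 1136, 897, 897, 897, 734, 548, 539, 498, 437, 412
The 3 values of 897 occupy positions 4–6 → average rank 5.

5, 9, 3, 1, 11, 10, 12, 5, 7, 5, 2, 8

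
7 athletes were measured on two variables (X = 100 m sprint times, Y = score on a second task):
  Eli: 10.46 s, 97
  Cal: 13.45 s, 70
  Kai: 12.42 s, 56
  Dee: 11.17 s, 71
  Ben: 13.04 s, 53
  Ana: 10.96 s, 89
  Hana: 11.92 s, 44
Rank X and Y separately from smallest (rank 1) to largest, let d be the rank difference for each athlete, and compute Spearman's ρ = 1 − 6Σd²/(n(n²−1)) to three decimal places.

Ranks of variable 1: 1, 7, 5, 3, 6, 2, 4
Ranks of variable 2: 7, 4, 3, 5, 2, 6, 1
d = r₁ − r₂: -6, 3, 2, -2, 4, -4, 3
d²: 36, 9, 4, 4, 16, 16, 9; Σd² = 94
ρ = 1 − 6·94/(7·48) = 1 − 564/336 = -0.679

-0.679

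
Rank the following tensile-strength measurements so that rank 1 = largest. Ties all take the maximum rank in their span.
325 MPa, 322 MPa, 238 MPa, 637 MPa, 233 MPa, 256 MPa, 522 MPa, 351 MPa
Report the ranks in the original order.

Sorted (descending): 637, 522, 351, 325, 322, 256, 238, 233
No ties — each value takes its position as its rank.

4, 5, 7, 1, 8, 6, 2, 3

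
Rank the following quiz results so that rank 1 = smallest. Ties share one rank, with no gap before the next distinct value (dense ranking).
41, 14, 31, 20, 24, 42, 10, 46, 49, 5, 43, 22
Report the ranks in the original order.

Sorted (ascending): 5, 10, 14, 20, 22, 24, 31, 41, 42, 43, 46, 49
No ties — each value takes its position as its rank.

8, 3, 7, 4, 6, 9, 2, 11, 12, 1, 10, 5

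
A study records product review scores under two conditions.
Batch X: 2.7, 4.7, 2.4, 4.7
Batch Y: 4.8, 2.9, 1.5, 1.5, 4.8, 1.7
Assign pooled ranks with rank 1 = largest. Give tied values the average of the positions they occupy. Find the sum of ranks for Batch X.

Sorted (descending): 4.8, 4.8, 4.7, 4.7, 2.9, 2.7, 2.4, 1.7, 1.5, 1.5
The 2 values of 4.8 occupy positions 1–2 → average rank (1+2)/2 = 1.5.
The 2 values of 4.7 occupy positions 3–4 → average rank (3+4)/2 = 3.5.
The 2 values of 1.5 occupy positions 9–10 → average rank (9+10)/2 = 9.5.
Batch X values → pooled ranks: 2.7→6, 4.7→3.5, 2.4→7, 4.7→3.5
Rank sum = 6 + 3.5 + 7 + 3.5 = 20

20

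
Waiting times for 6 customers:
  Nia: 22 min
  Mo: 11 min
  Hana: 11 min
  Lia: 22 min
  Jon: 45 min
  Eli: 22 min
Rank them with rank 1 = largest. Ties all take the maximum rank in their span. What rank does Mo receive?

6

Sorted (descending): 45, 22, 22, 22, 11, 11
The 3 values of 22 occupy positions 2–4 → each gets rank 4.
The 2 values of 11 occupy positions 5–6 → each gets rank 6.
Mo has value 11 min → rank 6.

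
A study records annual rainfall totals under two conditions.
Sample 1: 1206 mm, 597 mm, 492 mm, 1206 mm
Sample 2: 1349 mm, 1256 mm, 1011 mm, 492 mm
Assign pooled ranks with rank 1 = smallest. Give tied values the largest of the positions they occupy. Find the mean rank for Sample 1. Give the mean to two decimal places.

Sorted (ascending): 492, 492, 597, 1011, 1206, 1206, 1256, 1349
The 2 values of 492 occupy positions 1–2 → each gets rank 2.
The 2 values of 1206 occupy positions 5–6 → each gets rank 6.
Sample 1 values → pooled ranks: 1206→6, 597→3, 492→2, 1206→6
Mean rank = (6 + 3 + 2 + 6) / 4 = 4.25

4.25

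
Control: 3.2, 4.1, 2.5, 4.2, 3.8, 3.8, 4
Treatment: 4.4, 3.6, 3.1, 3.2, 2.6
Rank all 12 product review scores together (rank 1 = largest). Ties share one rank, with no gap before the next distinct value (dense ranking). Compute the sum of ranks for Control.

Sorted (descending): 4.4, 4.2, 4.1, 4, 3.8, 3.8, 3.6, 3.2, 3.2, 3.1, 2.6, 2.5
The 2 values of 3.8 share dense rank 5.
The 2 values of 3.2 share dense rank 7.
Remaining distinct values take the next consecutive integers.
Control values → pooled ranks: 3.2→7, 4.1→3, 2.5→10, 4.2→2, 3.8→5, 3.8→5, 4→4
Rank sum = 7 + 3 + 10 + 2 + 5 + 5 + 4 = 36

36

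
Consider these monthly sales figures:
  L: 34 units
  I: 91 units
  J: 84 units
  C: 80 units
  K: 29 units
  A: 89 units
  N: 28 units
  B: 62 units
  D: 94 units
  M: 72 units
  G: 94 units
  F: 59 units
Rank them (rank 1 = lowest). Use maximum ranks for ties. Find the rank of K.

2

Sorted (ascending): 28, 29, 34, 59, 62, 72, 80, 84, 89, 91, 94, 94
The 2 values of 94 occupy positions 11–12 → each gets rank 12.
K has value 29 units → rank 2.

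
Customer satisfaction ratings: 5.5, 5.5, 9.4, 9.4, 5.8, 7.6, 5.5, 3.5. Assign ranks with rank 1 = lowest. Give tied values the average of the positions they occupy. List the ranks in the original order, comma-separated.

3, 3, 7.5, 7.5, 5, 6, 3, 1

Sorted (ascending): 3.5, 5.5, 5.5, 5.5, 5.8, 7.6, 9.4, 9.4
The 3 values of 5.5 occupy positions 2–4 → average rank 3.
The 2 values of 9.4 occupy positions 7–8 → average rank (7+8)/2 = 7.5.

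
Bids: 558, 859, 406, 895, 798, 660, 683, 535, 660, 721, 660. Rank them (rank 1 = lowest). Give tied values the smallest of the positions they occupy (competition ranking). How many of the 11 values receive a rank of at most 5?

6

Sorted (ascending): 406, 535, 558, 660, 660, 660, 683, 721, 798, 859, 895
The 3 values of 660 occupy positions 4–6 → each gets rank 4.
Ranks ≤ 5: {1, 2, 3, 4, 4, 4} → 6 values.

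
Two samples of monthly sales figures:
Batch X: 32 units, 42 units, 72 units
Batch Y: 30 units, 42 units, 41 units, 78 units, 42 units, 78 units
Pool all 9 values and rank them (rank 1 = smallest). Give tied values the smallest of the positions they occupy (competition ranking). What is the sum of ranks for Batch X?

Sorted (ascending): 30, 32, 41, 42, 42, 42, 72, 78, 78
The 3 values of 42 occupy positions 4–6 → each gets rank 4.
The 2 values of 78 occupy positions 8–9 → each gets rank 8.
Batch X values → pooled ranks: 32→2, 42→4, 72→7
Rank sum = 2 + 4 + 7 = 13

13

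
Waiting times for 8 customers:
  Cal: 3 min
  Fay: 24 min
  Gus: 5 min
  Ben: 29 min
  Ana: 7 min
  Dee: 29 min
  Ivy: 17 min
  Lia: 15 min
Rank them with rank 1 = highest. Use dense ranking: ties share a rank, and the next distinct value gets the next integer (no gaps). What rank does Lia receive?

4

Sorted (descending): 29, 29, 24, 17, 15, 7, 5, 3
The 2 values of 29 share dense rank 1.
Remaining distinct values take the next consecutive integers.
Lia has value 15 min → rank 4.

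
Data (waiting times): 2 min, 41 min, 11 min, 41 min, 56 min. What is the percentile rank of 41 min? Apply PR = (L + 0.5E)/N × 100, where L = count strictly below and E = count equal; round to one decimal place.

60.0

N = 5.
Strictly below 41: 2. Equal to 41: 2.
PR = (2 + 0.5·2)/5 × 100 = 60.0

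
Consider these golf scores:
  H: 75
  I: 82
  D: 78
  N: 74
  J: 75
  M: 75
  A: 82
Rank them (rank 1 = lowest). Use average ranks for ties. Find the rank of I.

6.5

Sorted (ascending): 74, 75, 75, 75, 78, 82, 82
The 3 values of 75 occupy positions 2–4 → average rank 3.
The 2 values of 82 occupy positions 6–7 → average rank (6+7)/2 = 6.5.
I has value 82 → rank 6.5.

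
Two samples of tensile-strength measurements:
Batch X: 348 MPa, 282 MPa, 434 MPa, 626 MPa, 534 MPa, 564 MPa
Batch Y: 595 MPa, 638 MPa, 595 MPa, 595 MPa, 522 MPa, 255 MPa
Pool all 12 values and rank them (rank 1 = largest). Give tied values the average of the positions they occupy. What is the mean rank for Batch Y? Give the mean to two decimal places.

5.50

Sorted (descending): 638, 626, 595, 595, 595, 564, 534, 522, 434, 348, 282, 255
The 3 values of 595 occupy positions 3–5 → average rank 4.
Batch Y values → pooled ranks: 595→4, 638→1, 595→4, 595→4, 522→8, 255→12
Mean rank = (4 + 1 + 4 + 4 + 8 + 12) / 6 = 5.50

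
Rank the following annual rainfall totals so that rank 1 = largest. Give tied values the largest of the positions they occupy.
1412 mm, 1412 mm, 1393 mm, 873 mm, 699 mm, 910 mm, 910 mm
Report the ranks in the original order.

Sorted (descending): 1412, 1412, 1393, 910, 910, 873, 699
The 2 values of 1412 occupy positions 1–2 → each gets rank 2.
The 2 values of 910 occupy positions 4–5 → each gets rank 5.

2, 2, 3, 6, 7, 5, 5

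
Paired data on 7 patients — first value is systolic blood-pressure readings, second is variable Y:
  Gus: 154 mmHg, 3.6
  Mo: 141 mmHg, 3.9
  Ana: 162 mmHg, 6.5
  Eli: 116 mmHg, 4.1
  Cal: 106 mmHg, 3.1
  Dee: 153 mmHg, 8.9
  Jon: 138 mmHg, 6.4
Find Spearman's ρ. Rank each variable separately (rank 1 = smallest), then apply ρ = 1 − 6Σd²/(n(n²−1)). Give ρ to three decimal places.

Ranks of variable 1: 6, 4, 7, 2, 1, 5, 3
Ranks of variable 2: 2, 3, 6, 4, 1, 7, 5
d = r₁ − r₂: 4, 1, 1, -2, 0, -2, -2
d²: 16, 1, 1, 4, 0, 4, 4; Σd² = 30
ρ = 1 − 6·30/(7·48) = 1 − 180/336 = 0.464

0.464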